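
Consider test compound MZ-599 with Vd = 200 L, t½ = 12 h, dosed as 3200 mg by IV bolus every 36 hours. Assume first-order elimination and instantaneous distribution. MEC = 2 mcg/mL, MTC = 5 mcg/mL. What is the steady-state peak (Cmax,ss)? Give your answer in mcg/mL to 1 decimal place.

18.3 mcg/mL

The dosing interval is 3 half-lives, so f = 2^(−3) = 0.125.
At steady state, R = 1/(1 − 0.125) = 8/7.
Single-dose peak C₀ = D/Vd = 3200/200 = 16 mcg/mL.
Steady-state peak Cmax,ss = C₀·R = 16 × 8/7 ≈ 18.286 mcg/mL.
Peak 18.3 mcg/mL vs MTC 5 mcg/mL: exceeds toxic threshold.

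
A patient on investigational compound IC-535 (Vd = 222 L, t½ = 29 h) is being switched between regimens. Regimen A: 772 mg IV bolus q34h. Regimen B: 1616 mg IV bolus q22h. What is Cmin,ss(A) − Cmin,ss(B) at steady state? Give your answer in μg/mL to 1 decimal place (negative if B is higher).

Regimen A: f = (1/2)^(34/29) ≈ 0.4437; Cmin,ss = (772/222)·f/(1−f) ≈ 2.774 μg/mL.
Regimen B: f = (1/2)^(22/29) ≈ 0.5911; Cmin,ss = (1616/222)·f/(1−f) ≈ 10.523 μg/mL.
Difference ≈ 2.774 − 10.523 ≈ -7.749 μg/mL.

-7.7 μg/mL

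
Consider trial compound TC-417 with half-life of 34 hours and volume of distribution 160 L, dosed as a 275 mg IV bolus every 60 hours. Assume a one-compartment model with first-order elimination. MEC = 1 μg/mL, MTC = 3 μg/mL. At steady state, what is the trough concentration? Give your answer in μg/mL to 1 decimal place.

0.7 μg/mL

τ/t½ = 60/34 ≈ 1.7647, so fraction remaining f = (1/2)^(60/34) ≈ 0.2943.
At steady state, accumulation factor R = 1/(1 − e^(−kτ)) ≈ 1.4170.
Each bolus raises the concentration by D/Vd = 275/160 ≈ 1.719 μg/mL.
Steady-state peak Cmax,ss = C₀·R ≈ 1.719 × 1.4170 ≈ 2.436 μg/mL.
One interval later, Cmin,ss = Cmax,ss·e^(−kτ) ≈ 2.436 × 0.2943 ≈ 0.717 μg/mL.
Trough 0.7 μg/mL vs MEC 1 μg/mL: subtherapeutic.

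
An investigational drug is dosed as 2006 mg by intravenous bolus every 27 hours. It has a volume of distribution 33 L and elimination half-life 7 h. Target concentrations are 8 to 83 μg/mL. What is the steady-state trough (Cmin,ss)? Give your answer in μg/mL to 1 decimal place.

Over one 27-h interval, 27/7 ≈ 3.8571 half-lives elapse, leaving f ≈ 0.0690 of each dose.
At steady state, accumulation factor R = 1/(1 − e^(−kτ)) ≈ 1.0741.
Each bolus raises the concentration by D/Vd = 2006/33 ≈ 60.788 μg/mL.
Cmax,ss = C₀/(1 − f) ≈ 60.788/0.9310 ≈ 65.293 μg/mL.
One interval later, Cmin,ss = Cmax,ss·e^(−kτ) ≈ 65.293 × 0.0690 ≈ 4.505 μg/mL.
Trough 4.5 μg/mL vs MEC 8 μg/mL: subtherapeutic.

4.5 μg/mL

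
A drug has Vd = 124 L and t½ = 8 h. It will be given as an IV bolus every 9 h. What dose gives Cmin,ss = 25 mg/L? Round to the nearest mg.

3661 mg

τ/t½ = 9/8 ≈ 1.125, so f = (1/2)^(9/8) ≈ 0.458502.
Cmin,ss = (D/Vd)·f/(1−f), so D = Cmin,ss·Vd·(1−f)/f.
D = 25 × 124 × (1−f)/f ≈ 25 × 124 × 1.18102 ≈ 3661.16 mg.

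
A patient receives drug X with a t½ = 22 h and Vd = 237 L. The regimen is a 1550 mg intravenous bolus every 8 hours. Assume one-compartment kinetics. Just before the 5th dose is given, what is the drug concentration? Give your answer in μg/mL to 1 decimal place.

f = (1/2)^(τ/t½) = (1/2)^(8/22) ≈ 0.7772.
C₀ = D/Vd = 1550/237 ≈ 6.540 μg/mL.
Before the 5th dose, 4 doses have been given. Superposition: Cmin = C₀·(f + f² + … + f^4).
≈ 6.540 × (0.7772 + 0.6040 + 0.4695 + 0.3649) ≈ 6.540 × 2.2156 ≈ 14.490 μg/mL.

14.5 μg/mL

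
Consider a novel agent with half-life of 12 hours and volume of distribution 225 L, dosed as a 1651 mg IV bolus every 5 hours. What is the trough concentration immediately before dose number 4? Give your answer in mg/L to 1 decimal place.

12.7 mg/L

f = (1/2)^(τ/t½) = (1/2)^(5/12) ≈ 0.7492.
C₀ = D/Vd = 1651/225 ≈ 7.338 mg/L.
Before the 4th dose, 3 doses have been given. Superposition: Cmin = C₀·(f + f² + … + f^3).
≈ 7.338 × (0.7492 + 0.5613 + 0.4205) ≈ 7.338 × 1.7310 ≈ 12.702 mg/L.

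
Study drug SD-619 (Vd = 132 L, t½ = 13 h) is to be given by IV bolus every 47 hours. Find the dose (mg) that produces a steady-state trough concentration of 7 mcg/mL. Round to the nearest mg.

τ/t½ = 47/13 ≈ 3.6154, so f = (1/2)^(47/13) ≈ 0.081594.
Cmin,ss = (D/Vd)·f/(1−f), so D = Cmin,ss·Vd·(1−f)/f.
D = 7 × 132 × (1−f)/f ≈ 7 × 132 × 11.25580 ≈ 10400.36 mg.

10400 mg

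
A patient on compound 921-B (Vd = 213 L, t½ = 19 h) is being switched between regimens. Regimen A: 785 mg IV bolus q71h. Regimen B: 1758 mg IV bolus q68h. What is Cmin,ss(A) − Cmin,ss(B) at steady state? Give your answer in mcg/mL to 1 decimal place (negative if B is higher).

Regimen A: f = (1/2)^(71/19) ≈ 0.0750; Cmin,ss = (785/213)·f/(1−f) ≈ 0.299 mcg/mL.
Regimen B: f = (1/2)^(68/19) ≈ 0.0837; Cmin,ss = (1758/213)·f/(1−f) ≈ 0.754 mcg/mL.
Difference ≈ 0.299 − 0.754 ≈ -0.455 mcg/mL.

-0.5 mcg/mL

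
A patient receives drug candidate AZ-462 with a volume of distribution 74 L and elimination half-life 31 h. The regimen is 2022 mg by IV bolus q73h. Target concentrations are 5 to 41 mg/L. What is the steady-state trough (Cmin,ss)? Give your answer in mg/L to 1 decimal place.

6.6 mg/L

Over one 73-h interval, 73/31 ≈ 2.3548 half-lives elapse, leaving f ≈ 0.1955 of each dose.
At steady state, accumulation factor R = 1/(1 − e^(−kτ)) ≈ 1.2430.
Single-dose peak C₀ = D/Vd = 2022/74 ≈ 27.324 mg/L.
Cmax,ss = C₀/(1 − f) ≈ 27.324/0.8045 ≈ 33.964 mg/L.
One interval later, Cmin,ss = Cmax,ss·e^(−kτ) ≈ 33.964 × 0.1955 ≈ 6.640 mg/L.
Trough 6.6 mg/L vs MEC 5 mg/L: adequate.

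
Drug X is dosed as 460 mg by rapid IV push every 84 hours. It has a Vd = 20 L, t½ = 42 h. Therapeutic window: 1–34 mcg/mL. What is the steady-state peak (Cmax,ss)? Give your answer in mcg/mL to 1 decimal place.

30.7 mcg/mL

τ = 84 h = 2 half-lives, so f = (1/2)^2 = 0.25.
Accumulation ratio R = 1/(1 − f) = 1/0.75 = 4/3.
Single-dose peak C₀ = D/Vd = 460/20 = 23 mcg/mL.
Steady-state peak Cmax,ss = C₀·R = 23 × 4/3 ≈ 30.667 mcg/mL.
Peak 30.7 mcg/mL vs MTC 34 mcg/mL: below toxic threshold.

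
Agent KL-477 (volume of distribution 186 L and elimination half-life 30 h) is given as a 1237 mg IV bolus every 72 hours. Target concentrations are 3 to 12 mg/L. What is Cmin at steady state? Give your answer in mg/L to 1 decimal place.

Over one 72-h interval, 72/30 ≈ 2.4 half-lives elapse, leaving f ≈ 0.1895 of each dose.
Single-dose peak C₀ = D/Vd = 1237/186 ≈ 6.651 mg/L.
Steady-state trough Cmin,ss = C₀·f/(1−f) ≈ 6.651 × 0.1895/0.8105 ≈ 1.555 mg/L.
Trough 1.6 mg/L vs MEC 3 mg/L: subtherapeutic.

1.6 mg/L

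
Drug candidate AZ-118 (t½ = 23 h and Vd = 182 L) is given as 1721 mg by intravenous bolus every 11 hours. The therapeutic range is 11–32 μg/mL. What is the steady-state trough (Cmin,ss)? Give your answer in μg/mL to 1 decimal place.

Over one 11-h interval, 11/23 ≈ 0.47826 half-lives elapse, leaving f ≈ 0.7178 of each dose.
Accumulation ratio R = 1/(1 − f) ≈ 1/0.2822 ≈ 3.5436.
Each bolus raises the concentration by D/Vd = 1721/182 ≈ 9.456 μg/mL.
Cmax,ss = C₀/(1 − f) ≈ 9.456/0.2822 ≈ 33.508 μg/mL.
One interval later, Cmin,ss = Cmax,ss·e^(−kτ) ≈ 33.508 × 0.7178 ≈ 24.052 μg/mL.
Trough 24.1 μg/mL vs MEC 11 μg/mL: adequate.

24.1 μg/mL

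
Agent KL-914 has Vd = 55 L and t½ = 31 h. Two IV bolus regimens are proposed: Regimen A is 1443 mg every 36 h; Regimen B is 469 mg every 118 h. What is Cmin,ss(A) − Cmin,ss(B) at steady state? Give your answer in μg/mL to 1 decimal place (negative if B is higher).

Regimen A: f = (1/2)^(36/31) ≈ 0.4471; Cmin,ss = (1443/55)·f/(1−f) ≈ 21.216 μg/mL.
Regimen B: f = (1/2)^(118/31) ≈ 0.0715; Cmin,ss = (469/55)·f/(1−f) ≈ 0.657 μg/mL.
Difference ≈ 21.216 − 0.657 ≈ 20.559 μg/mL.

20.6 μg/mL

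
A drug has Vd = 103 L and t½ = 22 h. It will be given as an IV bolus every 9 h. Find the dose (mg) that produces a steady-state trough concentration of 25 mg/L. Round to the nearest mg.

τ/t½ = 9/22 ≈ 0.40909, so f = (1/2)^(9/22) ≈ 0.753098.
Cmin,ss = (D/Vd)·f/(1−f), so D = Cmin,ss·Vd·(1−f)/f.
D = 25 × 103 × (1−f)/f ≈ 25 × 103 × 0.32785 ≈ 844.21 mg.

844 mg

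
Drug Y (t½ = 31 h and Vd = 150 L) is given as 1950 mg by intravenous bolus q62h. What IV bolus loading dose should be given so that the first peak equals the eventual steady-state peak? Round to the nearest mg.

2600 mg

f = (1/2)^(62/31) ≈ 0.250000; accumulation ratio R = 1/(1−f) ≈ 1.33333.
Loading dose to hit Cmax,ss on first dose: D_load = D_maint·R ≈ 1950 × 1.33333 ≈ 2599.99 mg.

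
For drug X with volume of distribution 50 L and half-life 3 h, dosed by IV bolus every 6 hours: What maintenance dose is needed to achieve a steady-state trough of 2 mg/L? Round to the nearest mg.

300 mg

τ/t½ = 6/3 ≈ 2, so f = (1/2)^(6/3) ≈ 0.250000.
Cmin,ss = (D/Vd)·f/(1−f), so D = Cmin,ss·Vd·(1−f)/f.
D = 2 × 50 × (1−f)/f ≈ 2 × 50 × 3.00000 ≈ 300.00 mg.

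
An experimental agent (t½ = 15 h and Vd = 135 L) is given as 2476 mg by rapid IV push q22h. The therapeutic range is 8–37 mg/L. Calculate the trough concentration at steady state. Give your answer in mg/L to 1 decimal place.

Over one 22-h interval, 22/15 ≈ 1.4667 half-lives elapse, leaving f ≈ 0.3618 of each dose.
Accumulation ratio R = 1/(1 − f) ≈ 1/0.6382 ≈ 1.5669.
Single-dose peak C₀ = D/Vd = 2476/135 ≈ 18.341 mg/L.
Cmax,ss = C₀/(1 − f) ≈ 18.341/0.6382 ≈ 28.739 mg/L.
Steady-state trough Cmin,ss = Cmax,ss·f ≈ 28.739 × 0.3618 ≈ 10.398 mg/L.
Trough 10.4 mg/L vs MEC 8 mg/L: adequate.

10.4 mg/L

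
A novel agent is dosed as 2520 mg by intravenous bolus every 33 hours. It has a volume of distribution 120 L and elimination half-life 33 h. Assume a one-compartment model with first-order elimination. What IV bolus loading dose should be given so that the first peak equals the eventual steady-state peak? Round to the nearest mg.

f = (1/2)^(33/33) ≈ 0.500000; accumulation ratio R = 1/(1−f) ≈ 2.00000.
Loading dose to hit Cmax,ss on first dose: D_load = D_maint·R ≈ 2520 × 2.00000 ≈ 5040.00 mg.

5040 mg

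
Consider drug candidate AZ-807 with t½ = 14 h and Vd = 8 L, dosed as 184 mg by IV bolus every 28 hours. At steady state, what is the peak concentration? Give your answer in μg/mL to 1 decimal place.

30.7 μg/mL

τ = 28 h = 2 half-lives, so f = (1/2)^2 = 0.25.
At steady state, R = 1/(1 − 0.25) = 4/3.
Single-dose peak C₀ = D/Vd = 184/8 = 23 μg/mL.
Steady-state peak Cmax,ss = C₀·R = 23 × 4/3 ≈ 30.667 μg/mL.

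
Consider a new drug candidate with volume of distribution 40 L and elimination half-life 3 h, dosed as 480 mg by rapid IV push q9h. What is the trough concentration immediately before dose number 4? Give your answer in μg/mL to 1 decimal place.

1.7 μg/mL

f = (1/2)^(τ/t½) = (1/2)^(9/3) ≈ 0.1250.
C₀ = D/Vd = 480/40 ≈ 12.000 μg/mL.
Before the 4th dose, 3 doses have been given. Superposition: Cmin = C₀·(f + f² + … + f^3).
≈ 12.000 × (0.1250 + 0.0156 + 0.0020) ≈ 12.000 × 0.1426 ≈ 1.711 μg/mL.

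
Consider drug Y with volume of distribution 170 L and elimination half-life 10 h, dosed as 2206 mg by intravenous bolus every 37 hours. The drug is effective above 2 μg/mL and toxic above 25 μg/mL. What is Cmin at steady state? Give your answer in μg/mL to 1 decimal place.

k = ln2/t½ = ln2/10 ≈ 0.069315 h⁻¹; fraction remaining f = e^(−kτ) = e^(−0.069315×37) ≈ 0.0769.
At steady state, accumulation factor R = 1/(1 − e^(−kτ)) ≈ 1.0833.
Single-dose peak C₀ = D/Vd = 2206/170 ≈ 12.976 μg/mL.
Cmax,ss = C₀/(1 − f) ≈ 12.976/0.9231 ≈ 14.057 μg/mL.
Steady-state trough Cmin,ss = Cmax,ss·f ≈ 14.057 × 0.0769 ≈ 1.081 μg/mL.
Trough 1.1 μg/mL vs MEC 2 μg/mL: subtherapeutic.

1.1 μg/mL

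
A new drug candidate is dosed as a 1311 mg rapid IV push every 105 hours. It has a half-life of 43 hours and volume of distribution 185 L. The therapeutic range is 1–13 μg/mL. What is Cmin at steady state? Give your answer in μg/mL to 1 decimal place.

Over one 105-h interval, 105/43 ≈ 2.4419 half-lives elapse, leaving f ≈ 0.1840 of each dose.
Accumulation ratio R = 1/(1 − f) ≈ 1/0.8160 ≈ 1.2255.
Single-dose peak C₀ = D/Vd = 1311/185 ≈ 7.086 μg/mL.
Steady-state peak Cmax,ss = C₀·R ≈ 7.086 × 1.2255 ≈ 8.684 μg/mL.
Steady-state trough Cmin,ss = Cmax,ss·f ≈ 8.684 × 0.1840 ≈ 1.598 μg/mL.
Trough 1.6 μg/mL vs MEC 1 μg/mL: adequate.

1.6 μg/mL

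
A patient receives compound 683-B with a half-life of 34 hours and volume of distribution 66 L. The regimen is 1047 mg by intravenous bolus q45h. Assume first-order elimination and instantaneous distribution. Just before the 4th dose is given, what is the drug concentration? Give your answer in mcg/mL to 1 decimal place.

9.9 mcg/mL

f = (1/2)^(τ/t½) = (1/2)^(45/34) ≈ 0.3996.
C₀ = D/Vd = 1047/66 ≈ 15.864 mcg/mL.
Before the 4th dose, 3 doses have been given. Superposition: Cmin = C₀·(f + f² + … + f^3).
≈ 15.864 × (0.3996 + 0.1597 + 0.0638) ≈ 15.864 × 0.6231 ≈ 9.885 mcg/mL.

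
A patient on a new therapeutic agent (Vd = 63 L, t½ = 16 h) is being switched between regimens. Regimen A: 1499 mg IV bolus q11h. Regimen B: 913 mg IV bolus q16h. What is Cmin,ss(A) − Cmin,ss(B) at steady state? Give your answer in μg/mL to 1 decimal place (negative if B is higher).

Regimen A: f = (1/2)^(11/16) ≈ 0.6209; Cmin,ss = (1499/63)·f/(1−f) ≈ 38.970 μg/mL.
Regimen B: f = (1/2)^(16/16) ≈ 0.5000; Cmin,ss = (913/63)·f/(1−f) ≈ 14.492 μg/mL.
Difference ≈ 38.970 − 14.492 ≈ 24.478 μg/mL.

24.5 μg/mL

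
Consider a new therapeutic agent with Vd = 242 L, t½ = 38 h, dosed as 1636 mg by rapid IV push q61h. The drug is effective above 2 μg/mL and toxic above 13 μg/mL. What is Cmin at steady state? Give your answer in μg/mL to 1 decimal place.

Over one 61-h interval, 61/38 ≈ 1.6053 half-lives elapse, leaving f ≈ 0.3287 of each dose.
Single-dose peak C₀ = D/Vd = 1636/242 ≈ 6.760 μg/mL.
Steady-state trough Cmin,ss = C₀·f/(1−f) ≈ 6.760 × 0.3287/0.6713 ≈ 3.310 μg/mL.
Trough 3.3 μg/mL vs MEC 2 μg/mL: adequate.

3.3 μg/mL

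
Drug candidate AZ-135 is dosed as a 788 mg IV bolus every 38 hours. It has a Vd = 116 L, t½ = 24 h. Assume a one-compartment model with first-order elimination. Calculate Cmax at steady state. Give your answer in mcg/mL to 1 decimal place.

Over one 38-h interval, 38/24 ≈ 1.5833 half-lives elapse, leaving f ≈ 0.3337 of each dose.
Accumulation ratio R = 1/(1 − f) ≈ 1/0.6663 ≈ 1.5008.
Single-dose peak C₀ = D/Vd = 788/116 ≈ 6.793 mcg/mL.
Steady-state peak Cmax,ss = C₀·R ≈ 6.793 × 1.5008 ≈ 10.195 mcg/mL.

10.2 mcg/mL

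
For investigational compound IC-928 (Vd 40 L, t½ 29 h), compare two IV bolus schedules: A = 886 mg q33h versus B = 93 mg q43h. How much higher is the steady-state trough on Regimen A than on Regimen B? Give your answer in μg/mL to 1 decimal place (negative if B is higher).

17.2 μg/mL

Regimen A: f = (1/2)^(33/29) ≈ 0.4544; Cmin,ss = (886/40)·f/(1−f) ≈ 18.448 μg/mL.
Regimen B: f = (1/2)^(43/29) ≈ 0.3578; Cmin,ss = (93/40)·f/(1−f) ≈ 1.295 μg/mL.
Difference ≈ 18.448 − 1.295 ≈ 17.153 μg/mL.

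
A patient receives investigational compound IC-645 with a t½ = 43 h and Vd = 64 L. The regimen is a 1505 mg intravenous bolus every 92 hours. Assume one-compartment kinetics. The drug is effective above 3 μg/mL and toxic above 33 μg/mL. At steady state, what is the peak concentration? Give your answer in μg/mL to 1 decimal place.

Over one 92-h interval, 92/43 ≈ 2.1395 half-lives elapse, leaving f ≈ 0.2270 of each dose.
At steady state, accumulation factor R = 1/(1 − e^(−kτ)) ≈ 1.2937.
Each bolus raises the concentration by D/Vd = 1505/64 ≈ 23.516 μg/mL.
Steady-state peak Cmax,ss = C₀·R ≈ 23.516 × 1.2937 ≈ 30.423 μg/mL.
Peak 30.4 μg/mL vs MTC 33 μg/mL: below toxic threshold.

30.4 μg/mL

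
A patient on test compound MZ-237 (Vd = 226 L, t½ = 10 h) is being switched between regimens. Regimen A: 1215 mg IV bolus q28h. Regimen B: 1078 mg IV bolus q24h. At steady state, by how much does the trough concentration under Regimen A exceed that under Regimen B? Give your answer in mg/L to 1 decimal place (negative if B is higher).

Regimen A: f = (1/2)^(28/10) ≈ 0.1436; Cmin,ss = (1215/226)·f/(1−f) ≈ 0.901 mg/L.
Regimen B: f = (1/2)^(24/10) ≈ 0.1895; Cmin,ss = (1078/226)·f/(1−f) ≈ 1.115 mg/L.
Difference ≈ 0.901 − 1.115 ≈ -0.214 mg/L.

-0.2 mg/L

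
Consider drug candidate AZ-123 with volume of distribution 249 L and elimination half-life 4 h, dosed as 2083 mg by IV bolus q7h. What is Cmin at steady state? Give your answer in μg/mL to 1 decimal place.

Over one 7-h interval, 7/4 ≈ 1.75 half-lives elapse, leaving f ≈ 0.2973 of each dose.
Accumulation ratio R = 1/(1 − f) ≈ 1/0.7027 ≈ 1.4231.
Single-dose peak C₀ = D/Vd = 2083/249 ≈ 8.365 μg/mL.
Cmax,ss = C₀/(1 − f) ≈ 8.365/0.7027 ≈ 11.904 μg/mL.
Steady-state trough Cmin,ss = Cmax,ss·f ≈ 11.904 × 0.2973 ≈ 3.539 μg/mL.

3.5 μg/mL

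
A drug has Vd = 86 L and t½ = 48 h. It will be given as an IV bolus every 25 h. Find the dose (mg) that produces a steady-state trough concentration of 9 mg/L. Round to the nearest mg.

337 mg

τ/t½ = 25/48 ≈ 0.52083, so f = (1/2)^(25/48) ≈ 0.696969.
Cmin,ss = (D/Vd)·f/(1−f), so D = Cmin,ss·Vd·(1−f)/f.
D = 9 × 86 × (1−f)/f ≈ 9 × 86 × 0.43478 ≈ 336.52 mg.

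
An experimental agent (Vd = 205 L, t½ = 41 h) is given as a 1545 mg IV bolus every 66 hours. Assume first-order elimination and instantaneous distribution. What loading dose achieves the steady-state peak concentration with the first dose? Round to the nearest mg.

f = (1/2)^(66/41) ≈ 0.327654; accumulation ratio R = 1/(1−f) ≈ 1.48733.
Loading dose to hit Cmax,ss on first dose: D_load = D_maint·R ≈ 1545 × 1.48733 ≈ 2297.92 mg.

2298 mg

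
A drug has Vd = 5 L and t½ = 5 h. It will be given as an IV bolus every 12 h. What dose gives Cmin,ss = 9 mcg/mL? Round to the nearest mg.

τ/t½ = 12/5 ≈ 2.4, so f = (1/2)^(12/5) ≈ 0.189465.
Cmin,ss = (D/Vd)·f/(1−f), so D = Cmin,ss·Vd·(1−f)/f.
D = 9 × 5 × (1−f)/f ≈ 9 × 5 × 4.27802 ≈ 192.51 mg.

193 mg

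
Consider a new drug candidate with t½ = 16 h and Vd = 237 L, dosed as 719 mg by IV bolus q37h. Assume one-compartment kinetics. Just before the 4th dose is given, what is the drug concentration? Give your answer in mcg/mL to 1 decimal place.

0.8 mcg/mL

f = (1/2)^(τ/t½) = (1/2)^(37/16) ≈ 0.2013.
C₀ = D/Vd = 719/237 ≈ 3.034 mcg/mL.
Before the 4th dose, 3 doses have been given. Superposition: Cmin = C₀·(f + f² + … + f^3).
≈ 3.034 × (0.2013 + 0.0405 + 0.0082) ≈ 3.034 × 0.2500 ≈ 0.758 mcg/mL.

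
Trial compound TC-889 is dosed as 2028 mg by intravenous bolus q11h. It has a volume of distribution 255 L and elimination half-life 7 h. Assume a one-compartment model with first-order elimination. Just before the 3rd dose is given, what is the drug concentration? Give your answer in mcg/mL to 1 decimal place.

f = (1/2)^(τ/t½) = (1/2)^(11/7) ≈ 0.3365.
C₀ = D/Vd = 2028/255 ≈ 7.953 mcg/mL.
Before the 3rd dose, 2 doses have been given. Superposition: Cmin = C₀·(f + f²).
≈ 7.953 × (0.3365 + 0.1132) ≈ 7.953 × 0.4497 ≈ 3.576 mcg/mL.

3.6 mcg/mL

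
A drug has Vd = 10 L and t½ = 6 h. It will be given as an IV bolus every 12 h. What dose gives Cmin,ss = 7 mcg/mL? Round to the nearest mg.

τ/t½ = 12/6 ≈ 2, so f = (1/2)^(12/6) ≈ 0.250000.
Cmin,ss = (D/Vd)·f/(1−f), so D = Cmin,ss·Vd·(1−f)/f.
D = 7 × 10 × (1−f)/f ≈ 7 × 10 × 3.00000 ≈ 210.00 mg.

210 mg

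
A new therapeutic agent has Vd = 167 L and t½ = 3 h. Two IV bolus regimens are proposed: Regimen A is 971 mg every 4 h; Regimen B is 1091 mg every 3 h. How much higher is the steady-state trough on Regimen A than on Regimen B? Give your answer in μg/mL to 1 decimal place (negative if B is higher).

-2.7 μg/mL

Regimen A: f = (1/2)^(4/3) ≈ 0.3969; Cmin,ss = (971/167)·f/(1−f) ≈ 3.826 μg/mL.
Regimen B: f = (1/2)^(3/3) ≈ 0.5000; Cmin,ss = (1091/167)·f/(1−f) ≈ 6.533 μg/mL.
Difference ≈ 3.826 − 6.533 ≈ -2.707 μg/mL.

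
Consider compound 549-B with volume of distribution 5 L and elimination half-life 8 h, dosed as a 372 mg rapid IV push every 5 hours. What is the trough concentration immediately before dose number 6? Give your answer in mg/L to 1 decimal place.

f = (1/2)^(τ/t½) = (1/2)^(5/8) ≈ 0.6484.
C₀ = D/Vd = 372/5 ≈ 74.400 mg/L.
Before the 6th dose, 5 doses have been given. Superposition: Cmin = C₀·(f + f² + … + f^5).
≈ 74.400 × (0.6484 + 0.4204 + 0.2726 + 0.1768 + 0.1146) ≈ 74.400 × 1.6328 ≈ 121.480 mg/L.

121.5 mg/L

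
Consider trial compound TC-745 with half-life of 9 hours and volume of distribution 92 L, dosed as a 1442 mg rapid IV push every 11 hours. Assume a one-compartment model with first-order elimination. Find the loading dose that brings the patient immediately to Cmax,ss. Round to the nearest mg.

2524 mg

f = (1/2)^(11/9) ≈ 0.428622; accumulation ratio R = 1/(1−f) ≈ 1.75015.
Loading dose to hit Cmax,ss on first dose: D_load = D_maint·R ≈ 1442 × 1.75015 ≈ 2523.72 mg.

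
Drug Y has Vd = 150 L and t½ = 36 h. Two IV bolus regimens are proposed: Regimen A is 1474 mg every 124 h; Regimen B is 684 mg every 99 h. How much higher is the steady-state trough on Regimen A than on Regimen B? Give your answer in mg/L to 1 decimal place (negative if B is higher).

Regimen A: f = (1/2)^(124/36) ≈ 0.0919; Cmin,ss = (1474/150)·f/(1−f) ≈ 0.994 mg/L.
Regimen B: f = (1/2)^(99/36) ≈ 0.1487; Cmin,ss = (684/150)·f/(1−f) ≈ 0.797 mg/L.
Difference ≈ 0.994 − 0.797 ≈ 0.197 mg/L.

0.2 mg/L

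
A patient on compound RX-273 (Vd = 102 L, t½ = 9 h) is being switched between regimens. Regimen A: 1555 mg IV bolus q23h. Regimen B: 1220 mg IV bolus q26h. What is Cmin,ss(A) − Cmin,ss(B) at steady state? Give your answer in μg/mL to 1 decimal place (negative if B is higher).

1.3 μg/mL

Regimen A: f = (1/2)^(23/9) ≈ 0.1701; Cmin,ss = (1555/102)·f/(1−f) ≈ 3.125 μg/mL.
Regimen B: f = (1/2)^(26/9) ≈ 0.1350; Cmin,ss = (1220/102)·f/(1−f) ≈ 1.867 μg/mL.
Difference ≈ 3.125 − 1.867 ≈ 1.258 μg/mL.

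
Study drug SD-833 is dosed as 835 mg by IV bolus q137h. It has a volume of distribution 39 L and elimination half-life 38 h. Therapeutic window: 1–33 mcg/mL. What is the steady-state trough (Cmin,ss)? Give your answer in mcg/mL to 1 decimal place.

1.9 mcg/mL

Over one 137-h interval, 137/38 ≈ 3.6053 half-lives elapse, leaving f ≈ 0.0822 of each dose.
At steady state, accumulation factor R = 1/(1 − e^(−kτ)) ≈ 1.0896.
Single-dose peak C₀ = D/Vd = 835/39 ≈ 21.410 mcg/mL.
Cmax,ss = C₀/(1 − f) ≈ 21.410/0.9178 ≈ 23.328 mcg/mL.
One interval later, Cmin,ss = Cmax,ss·e^(−kτ) ≈ 23.328 × 0.0822 ≈ 1.918 mcg/mL.
Trough 1.9 mcg/mL vs MEC 1 mcg/mL: adequate.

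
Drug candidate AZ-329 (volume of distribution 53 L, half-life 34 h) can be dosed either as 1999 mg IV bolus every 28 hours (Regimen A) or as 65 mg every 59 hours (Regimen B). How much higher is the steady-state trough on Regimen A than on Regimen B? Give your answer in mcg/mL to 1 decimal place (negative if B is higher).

48.5 mcg/mL

Regimen A: f = (1/2)^(28/34) ≈ 0.5651; Cmin,ss = (1999/53)·f/(1−f) ≈ 49.009 mcg/mL.
Regimen B: f = (1/2)^(59/34) ≈ 0.3003; Cmin,ss = (65/53)·f/(1−f) ≈ 0.526 mcg/mL.
Difference ≈ 49.009 − 0.526 ≈ 48.483 mcg/mL.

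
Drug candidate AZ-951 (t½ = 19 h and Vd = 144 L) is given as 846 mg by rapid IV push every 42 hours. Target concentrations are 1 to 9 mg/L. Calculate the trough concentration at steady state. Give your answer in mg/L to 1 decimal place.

τ/t½ = 42/19 ≈ 2.2105, so fraction remaining f = (1/2)^(42/19) ≈ 0.2161.
Accumulation ratio R = 1/(1 − f) ≈ 1/0.7839 ≈ 1.2757.
Single-dose peak C₀ = D/Vd = 846/144 ≈ 5.875 mg/L.
Steady-state peak Cmax,ss = C₀·R ≈ 5.875 × 1.2757 ≈ 7.495 mg/L.
One interval later, Cmin,ss = Cmax,ss·e^(−kτ) ≈ 7.495 × 0.2161 ≈ 1.620 mg/L.
Trough 1.6 mg/L vs MEC 1 mg/L: adequate.

1.6 mg/L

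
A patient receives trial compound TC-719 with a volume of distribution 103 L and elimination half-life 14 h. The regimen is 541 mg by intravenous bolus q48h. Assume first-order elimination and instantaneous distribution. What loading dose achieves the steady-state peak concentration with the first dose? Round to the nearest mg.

f = (1/2)^(48/14) ≈ 0.092875; accumulation ratio R = 1/(1−f) ≈ 1.10238.
Loading dose to hit Cmax,ss on first dose: D_load = D_maint·R ≈ 541 × 1.10238 ≈ 596.39 mg.

596 mg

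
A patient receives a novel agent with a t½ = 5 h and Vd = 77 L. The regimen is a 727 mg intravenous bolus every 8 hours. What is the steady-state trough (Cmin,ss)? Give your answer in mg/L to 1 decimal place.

k = ln2/t½ = ln2/5 ≈ 0.138629 h⁻¹; fraction remaining f = e^(−kτ) = e^(−0.138629×8) ≈ 0.3299.
At steady state, accumulation factor R = 1/(1 − e^(−kτ)) ≈ 1.4923.
Single-dose peak C₀ = D/Vd = 727/77 ≈ 9.442 mg/L.
Cmax,ss = C₀/(1 − f) ≈ 9.442/0.6701 ≈ 14.090 mg/L.
Steady-state trough Cmin,ss = Cmax,ss·f ≈ 14.090 × 0.3299 ≈ 4.648 mg/L.

4.6 mg/L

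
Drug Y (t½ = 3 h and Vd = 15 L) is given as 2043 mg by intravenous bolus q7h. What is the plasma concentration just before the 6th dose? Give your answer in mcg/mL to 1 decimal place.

33.7 mcg/mL

f = (1/2)^(τ/t½) = (1/2)^(7/3) ≈ 0.1984.
C₀ = D/Vd = 2043/15 ≈ 136.200 mcg/mL.
Before the 6th dose, 5 doses have been given. Superposition: Cmin = C₀·(f + f² + … + f^5).
≈ 136.200 × (0.1984 + 0.0394 + 0.0078 + 0.0015 + 0.0003) ≈ 136.200 × 0.2474 ≈ 33.696 mcg/mL.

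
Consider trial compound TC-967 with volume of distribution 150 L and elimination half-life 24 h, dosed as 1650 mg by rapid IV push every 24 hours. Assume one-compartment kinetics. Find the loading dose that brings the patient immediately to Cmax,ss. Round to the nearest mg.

3300 mg

f = (1/2)^(24/24) ≈ 0.500000; accumulation ratio R = 1/(1−f) ≈ 2.00000.
Loading dose to hit Cmax,ss on first dose: D_load = D_maint·R ≈ 1650 × 2.00000 ≈ 3300.00 mg.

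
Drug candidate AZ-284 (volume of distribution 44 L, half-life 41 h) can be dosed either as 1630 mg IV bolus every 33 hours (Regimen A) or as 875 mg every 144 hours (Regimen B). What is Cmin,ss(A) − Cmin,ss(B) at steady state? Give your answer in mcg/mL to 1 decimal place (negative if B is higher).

47.7 mcg/mL

Regimen A: f = (1/2)^(33/41) ≈ 0.5724; Cmin,ss = (1630/44)·f/(1−f) ≈ 49.590 mcg/mL.
Regimen B: f = (1/2)^(144/41) ≈ 0.0876; Cmin,ss = (875/44)·f/(1−f) ≈ 1.909 mcg/mL.
Difference ≈ 49.590 − 1.909 ≈ 47.681 mcg/mL.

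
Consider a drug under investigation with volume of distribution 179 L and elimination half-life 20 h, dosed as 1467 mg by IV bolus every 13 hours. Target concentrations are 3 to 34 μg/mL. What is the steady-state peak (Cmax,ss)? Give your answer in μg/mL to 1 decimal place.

22.6 μg/mL

k = ln2/t½ = ln2/20 ≈ 0.034657 h⁻¹; fraction remaining f = e^(−kτ) = e^(−0.034657×13) ≈ 0.6373.
Accumulation ratio R = 1/(1 − f) ≈ 1/0.3627 ≈ 2.7571.
Each bolus raises the concentration by D/Vd = 1467/179 ≈ 8.196 μg/mL.
Cmax,ss = C₀/(1 − f) ≈ 8.196/0.3627 ≈ 22.597 μg/mL.
Peak 22.6 μg/mL vs MTC 34 μg/mL: below toxic threshold.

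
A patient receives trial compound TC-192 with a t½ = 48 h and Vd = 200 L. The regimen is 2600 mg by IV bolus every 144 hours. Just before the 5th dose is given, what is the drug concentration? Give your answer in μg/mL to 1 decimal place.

f = (1/2)^(τ/t½) = (1/2)^(144/48) ≈ 0.1250.
C₀ = D/Vd = 2600/200 ≈ 13.000 μg/mL.
Before the 5th dose, 4 doses have been given. Superposition: Cmin = C₀·(f + f² + … + f^4).
≈ 13.000 × (0.1250 + 0.0156 + 0.0020 + 0.0002) ≈ 13.000 × 0.1428 ≈ 1.856 μg/mL.

1.9 μg/mL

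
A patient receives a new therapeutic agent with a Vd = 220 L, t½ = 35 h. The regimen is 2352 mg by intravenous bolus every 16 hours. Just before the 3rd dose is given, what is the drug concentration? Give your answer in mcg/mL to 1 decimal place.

f = (1/2)^(τ/t½) = (1/2)^(16/35) ≈ 0.7284.
C₀ = D/Vd = 2352/220 ≈ 10.691 mcg/mL.
Before the 3rd dose, 2 doses have been given. Superposition: Cmin = C₀·(f + f²).
≈ 10.691 × (0.7284 + 0.5306) ≈ 10.691 × 1.2590 ≈ 13.460 mcg/mL.

13.5 mcg/mL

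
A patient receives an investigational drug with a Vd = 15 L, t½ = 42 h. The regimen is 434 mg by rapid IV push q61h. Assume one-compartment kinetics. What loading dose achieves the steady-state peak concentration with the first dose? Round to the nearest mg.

684 mg

f = (1/2)^(61/42) ≈ 0.365418; accumulation ratio R = 1/(1−f) ≈ 1.57584.
Loading dose to hit Cmax,ss on first dose: D_load = D_maint·R ≈ 434 × 1.57584 ≈ 683.91 mg.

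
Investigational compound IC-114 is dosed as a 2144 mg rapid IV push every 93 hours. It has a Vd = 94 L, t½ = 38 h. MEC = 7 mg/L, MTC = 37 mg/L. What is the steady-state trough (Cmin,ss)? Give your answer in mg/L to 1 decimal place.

5.1 mg/L

k = ln2/t½ = ln2/38 ≈ 0.018241 h⁻¹; fraction remaining f = e^(−kτ) = e^(−0.018241×93) ≈ 0.1833.
Single-dose peak C₀ = D/Vd = 2144/94 ≈ 22.809 mg/L.
Steady-state trough Cmin,ss = C₀·f/(1−f) ≈ 22.809 × 0.1833/0.8167 ≈ 5.119 mg/L.
Trough 5.1 mg/L vs MEC 7 mg/L: subtherapeutic.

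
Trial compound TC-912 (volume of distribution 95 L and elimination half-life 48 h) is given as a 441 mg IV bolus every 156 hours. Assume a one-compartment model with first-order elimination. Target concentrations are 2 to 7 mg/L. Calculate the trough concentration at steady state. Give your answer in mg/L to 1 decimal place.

k = ln2/t½ = ln2/48 ≈ 0.014441 h⁻¹; fraction remaining f = e^(−kτ) = e^(−0.014441×156) ≈ 0.1051.
Accumulation ratio R = 1/(1 − f) ≈ 1/0.8949 ≈ 1.1174.
Each bolus raises the concentration by D/Vd = 441/95 ≈ 4.642 mg/L.
Cmax,ss = C₀/(1 − f) ≈ 4.642/0.8949 ≈ 5.187 mg/L.
One interval later, Cmin,ss = Cmax,ss·e^(−kτ) ≈ 5.187 × 0.1051 ≈ 0.545 mg/L.
Trough 0.5 mg/L vs MEC 2 mg/L: subtherapeutic.

0.5 mg/L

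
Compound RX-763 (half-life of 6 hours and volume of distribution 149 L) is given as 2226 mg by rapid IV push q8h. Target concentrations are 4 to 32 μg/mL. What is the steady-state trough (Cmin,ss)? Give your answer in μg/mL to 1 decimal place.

τ/t½ = 8/6 ≈ 1.3333, so fraction remaining f = (1/2)^(8/6) ≈ 0.3969.
Accumulation ratio R = 1/(1 − f) ≈ 1/0.6031 ≈ 1.6581.
Single-dose peak C₀ = D/Vd = 2226/149 ≈ 14.940 μg/mL.
Steady-state peak Cmax,ss = C₀·R ≈ 14.940 × 1.6581 ≈ 24.772 μg/mL.
Steady-state trough Cmin,ss = Cmax,ss·f ≈ 24.772 × 0.3969 ≈ 9.832 μg/mL.
Trough 9.8 μg/mL vs MEC 4 μg/mL: adequate.

9.8 μg/mL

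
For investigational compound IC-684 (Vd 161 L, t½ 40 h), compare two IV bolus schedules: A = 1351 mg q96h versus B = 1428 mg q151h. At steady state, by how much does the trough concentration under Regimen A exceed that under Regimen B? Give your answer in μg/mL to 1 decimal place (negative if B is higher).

Regimen A: f = (1/2)^(96/40) ≈ 0.1895; Cmin,ss = (1351/161)·f/(1−f) ≈ 1.962 μg/mL.
Regimen B: f = (1/2)^(151/40) ≈ 0.0730; Cmin,ss = (1428/161)·f/(1−f) ≈ 0.698 μg/mL.
Difference ≈ 1.962 − 0.698 ≈ 1.264 μg/mL.

1.3 μg/mL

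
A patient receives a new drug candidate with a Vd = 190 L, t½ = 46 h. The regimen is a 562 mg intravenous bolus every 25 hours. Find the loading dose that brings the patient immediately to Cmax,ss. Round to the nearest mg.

1790 mg

f = (1/2)^(25/46) ≈ 0.686115; accumulation ratio R = 1/(1−f) ≈ 3.18588.
Loading dose to hit Cmax,ss on first dose: D_load = D_maint·R ≈ 562 × 3.18588 ≈ 1790.46 mg.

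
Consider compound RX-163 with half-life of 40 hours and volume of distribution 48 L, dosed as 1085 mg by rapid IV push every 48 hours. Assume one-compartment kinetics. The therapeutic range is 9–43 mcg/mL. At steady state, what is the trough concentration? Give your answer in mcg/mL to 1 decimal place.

17.4 mcg/mL

Over one 48-h interval, 48/40 ≈ 1.2 half-lives elapse, leaving f ≈ 0.4353 of each dose.
Each bolus raises the concentration by D/Vd = 1085/48 ≈ 22.604 mcg/mL.
Steady-state trough Cmin,ss = C₀·f/(1−f) ≈ 22.604 × 0.4353/0.5647 ≈ 17.424 mcg/mL.
Trough 17.4 mcg/mL vs MEC 9 mcg/mL: adequate.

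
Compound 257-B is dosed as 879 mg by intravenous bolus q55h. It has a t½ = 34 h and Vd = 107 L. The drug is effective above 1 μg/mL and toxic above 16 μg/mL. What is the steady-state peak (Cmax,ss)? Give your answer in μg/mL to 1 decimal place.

Over one 55-h interval, 55/34 ≈ 1.6176 half-lives elapse, leaving f ≈ 0.3259 of each dose.
At steady state, accumulation factor R = 1/(1 − e^(−kτ)) ≈ 1.4835.
Each bolus raises the concentration by D/Vd = 879/107 ≈ 8.215 μg/mL.
Steady-state peak Cmax,ss = C₀·R ≈ 8.215 × 1.4835 ≈ 12.187 μg/mL.
Peak 12.2 μg/mL vs MTC 16 μg/mL: below toxic threshold.

12.2 μg/mL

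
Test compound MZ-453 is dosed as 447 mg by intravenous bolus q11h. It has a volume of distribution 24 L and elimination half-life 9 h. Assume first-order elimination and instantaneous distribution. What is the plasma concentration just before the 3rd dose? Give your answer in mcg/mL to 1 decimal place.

11.4 mcg/mL

f = (1/2)^(τ/t½) = (1/2)^(11/9) ≈ 0.4286.
C₀ = D/Vd = 447/24 ≈ 18.625 mcg/mL.
Before the 3rd dose, 2 doses have been given. Superposition: Cmin = C₀·(f + f²).
≈ 18.625 × (0.4286 + 0.1837) ≈ 18.625 × 0.6123 ≈ 11.404 mcg/mL.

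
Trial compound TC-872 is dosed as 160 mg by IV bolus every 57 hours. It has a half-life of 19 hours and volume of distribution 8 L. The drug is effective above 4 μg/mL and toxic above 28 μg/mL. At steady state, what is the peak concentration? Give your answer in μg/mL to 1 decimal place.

22.9 μg/mL

τ = 57 h = 3 half-lives, so f = (1/2)^3 = 0.125.
Accumulation ratio R = 1/(1 − f) = 1/0.875 = 8/7.
Single-dose peak C₀ = D/Vd = 160/8 = 20 μg/mL.
Steady-state peak Cmax,ss = C₀·R = 20 × 8/7 ≈ 22.857 μg/mL.
Peak 22.9 μg/mL vs MTC 28 μg/mL: below toxic threshold.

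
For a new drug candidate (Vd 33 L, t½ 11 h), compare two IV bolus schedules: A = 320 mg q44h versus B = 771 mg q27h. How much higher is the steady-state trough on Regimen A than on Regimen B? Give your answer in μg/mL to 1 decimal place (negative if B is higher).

-4.6 μg/mL

Regimen A: f = (1/2)^(44/11) ≈ 0.0625; Cmin,ss = (320/33)·f/(1−f) ≈ 0.646 μg/mL.
Regimen B: f = (1/2)^(27/11) ≈ 0.1824; Cmin,ss = (771/33)·f/(1−f) ≈ 5.212 μg/mL.
Difference ≈ 0.646 − 5.212 ≈ -4.566 μg/mL.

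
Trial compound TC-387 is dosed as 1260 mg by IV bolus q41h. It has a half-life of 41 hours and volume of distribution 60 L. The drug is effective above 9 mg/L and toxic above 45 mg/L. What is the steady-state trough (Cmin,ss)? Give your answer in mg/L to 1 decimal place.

21.0 mg/L

τ = 41 h = 1 half-life, so f = (1/2)^1 = 0.5.
At steady state, R = 1/(1 − 0.5) = 2/1.
Single-dose peak C₀ = D/Vd = 1260/60 = 21 mg/L.
Steady-state peak Cmax,ss = C₀·R = 21 × 2/1 ≈ 42.000 mg/L.
Steady-state trough Cmin,ss = Cmax,ss·f ≈ 42.000 × 0.5 ≈ 21.000 mg/L.
Trough 21.0 mg/L vs MEC 9 mg/L: adequate.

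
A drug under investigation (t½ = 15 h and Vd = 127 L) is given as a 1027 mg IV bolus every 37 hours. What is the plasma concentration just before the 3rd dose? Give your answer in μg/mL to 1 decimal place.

1.7 μg/mL

f = (1/2)^(τ/t½) = (1/2)^(37/15) ≈ 0.1809.
C₀ = D/Vd = 1027/127 ≈ 8.087 μg/mL.
Before the 3rd dose, 2 doses have been given. Superposition: Cmin = C₀·(f + f²).
≈ 8.087 × (0.1809 + 0.0327) ≈ 8.087 × 0.2136 ≈ 1.727 μg/mL.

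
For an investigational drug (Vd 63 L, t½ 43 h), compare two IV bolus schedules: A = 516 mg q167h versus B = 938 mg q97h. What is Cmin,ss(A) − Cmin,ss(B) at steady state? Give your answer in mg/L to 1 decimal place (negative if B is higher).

Regimen A: f = (1/2)^(167/43) ≈ 0.0677; Cmin,ss = (516/63)·f/(1−f) ≈ 0.595 mg/L.
Regimen B: f = (1/2)^(97/43) ≈ 0.2094; Cmin,ss = (938/63)·f/(1−f) ≈ 3.944 mg/L.
Difference ≈ 0.595 − 3.944 ≈ -3.349 mg/L.

-3.3 mg/L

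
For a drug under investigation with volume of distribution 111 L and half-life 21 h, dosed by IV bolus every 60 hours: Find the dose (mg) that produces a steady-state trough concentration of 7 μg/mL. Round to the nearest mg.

4853 mg

τ/t½ = 60/21 ≈ 2.8571, so f = (1/2)^(60/21) ≈ 0.138011.
Cmin,ss = (D/Vd)·f/(1−f), so D = Cmin,ss·Vd·(1−f)/f.
D = 7 × 111 × (1−f)/f ≈ 7 × 111 × 6.24580 ≈ 4852.99 mg.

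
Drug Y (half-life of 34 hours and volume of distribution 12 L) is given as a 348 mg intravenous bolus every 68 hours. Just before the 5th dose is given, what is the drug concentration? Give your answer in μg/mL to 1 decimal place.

9.6 μg/mL

f = (1/2)^(τ/t½) = (1/2)^(68/34) ≈ 0.2500.
C₀ = D/Vd = 348/12 ≈ 29.000 μg/mL.
Before the 5th dose, 4 doses have been given. Superposition: Cmin = C₀·(f + f² + … + f^4).
≈ 29.000 × (0.2500 + 0.0625 + 0.0156 + 0.0039) ≈ 29.000 × 0.3320 ≈ 9.628 μg/mL.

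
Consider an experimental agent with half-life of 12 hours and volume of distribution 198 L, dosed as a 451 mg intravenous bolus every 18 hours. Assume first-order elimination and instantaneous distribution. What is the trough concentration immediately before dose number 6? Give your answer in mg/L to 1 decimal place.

1.2 mg/L

f = (1/2)^(τ/t½) = (1/2)^(18/12) ≈ 0.3536.
C₀ = D/Vd = 451/198 ≈ 2.278 mg/L.
Before the 6th dose, 5 doses have been given. Superposition: Cmin = C₀·(f + f² + … + f^5).
≈ 2.278 × (0.3536 + 0.1250 + 0.0442 + 0.0156 + 0.0055) ≈ 2.278 × 0.5439 ≈ 1.239 mg/L.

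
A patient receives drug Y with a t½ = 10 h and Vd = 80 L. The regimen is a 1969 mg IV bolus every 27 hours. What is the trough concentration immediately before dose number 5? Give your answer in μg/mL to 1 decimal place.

4.5 μg/mL

f = (1/2)^(τ/t½) = (1/2)^(27/10) ≈ 0.1539.
C₀ = D/Vd = 1969/80 ≈ 24.613 μg/mL.
Before the 5th dose, 4 doses have been given. Superposition: Cmin = C₀·(f + f² + … + f^4).
≈ 24.613 × (0.1539 + 0.0237 + 0.0036 + 0.0006) ≈ 24.613 × 0.1818 ≈ 4.475 μg/mL.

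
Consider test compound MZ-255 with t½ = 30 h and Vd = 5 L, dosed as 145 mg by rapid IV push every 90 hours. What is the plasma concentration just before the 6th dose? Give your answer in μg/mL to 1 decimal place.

f = (1/2)^(τ/t½) = (1/2)^(90/30) ≈ 0.1250.
C₀ = D/Vd = 145/5 ≈ 29.000 μg/mL.
Before the 6th dose, 5 doses have been given. Superposition: Cmin = C₀·(f + f² + … + f^5).
≈ 29.000 × (0.1250 + 0.0156 + 0.0020 + 0.0002 + 0.0000) ≈ 29.000 × 0.1428 ≈ 4.141 μg/mL.

4.1 μg/mL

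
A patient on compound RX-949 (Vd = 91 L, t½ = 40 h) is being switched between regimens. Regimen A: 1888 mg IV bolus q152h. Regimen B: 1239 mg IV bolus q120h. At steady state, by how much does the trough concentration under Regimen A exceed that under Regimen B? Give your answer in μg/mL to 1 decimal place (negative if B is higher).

-0.3 μg/mL

Regimen A: f = (1/2)^(152/40) ≈ 0.0718; Cmin,ss = (1888/91)·f/(1−f) ≈ 1.605 μg/mL.
Regimen B: f = (1/2)^(120/40) ≈ 0.1250; Cmin,ss = (1239/91)·f/(1−f) ≈ 1.945 μg/mL.
Difference ≈ 1.605 − 1.945 ≈ -0.340 μg/mL.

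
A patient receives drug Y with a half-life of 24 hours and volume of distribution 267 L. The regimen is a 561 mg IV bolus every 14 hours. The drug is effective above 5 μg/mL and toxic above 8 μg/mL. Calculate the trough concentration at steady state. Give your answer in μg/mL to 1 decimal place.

τ/t½ = 14/24 ≈ 0.58333, so fraction remaining f = (1/2)^(14/24) ≈ 0.6674.
Each bolus raises the concentration by D/Vd = 561/267 ≈ 2.101 μg/mL.
Steady-state trough Cmin,ss = C₀·f/(1−f) ≈ 2.101 × 0.6674/0.3326 ≈ 4.216 μg/mL.
Trough 4.2 μg/mL vs MEC 5 μg/mL: subtherapeutic.

4.2 μg/mL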